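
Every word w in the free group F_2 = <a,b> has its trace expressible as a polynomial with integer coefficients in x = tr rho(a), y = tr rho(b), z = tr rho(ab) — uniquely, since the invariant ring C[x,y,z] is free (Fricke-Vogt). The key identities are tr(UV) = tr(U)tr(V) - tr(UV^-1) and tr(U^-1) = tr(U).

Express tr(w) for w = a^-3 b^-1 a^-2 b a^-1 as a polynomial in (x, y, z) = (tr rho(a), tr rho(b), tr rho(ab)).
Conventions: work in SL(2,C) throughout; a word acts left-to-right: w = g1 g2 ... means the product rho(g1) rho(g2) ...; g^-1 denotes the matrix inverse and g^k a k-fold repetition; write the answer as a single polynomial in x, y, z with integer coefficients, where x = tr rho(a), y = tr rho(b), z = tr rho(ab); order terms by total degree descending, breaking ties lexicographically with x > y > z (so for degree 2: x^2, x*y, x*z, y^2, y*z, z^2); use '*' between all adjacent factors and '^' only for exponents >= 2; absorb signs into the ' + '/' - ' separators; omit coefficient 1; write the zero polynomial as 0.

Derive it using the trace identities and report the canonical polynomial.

trace(a^-1 b) = trace(b)*trace(a) - trace(b a) = x*y - z
trace(a^-2 b) = trace(a^-1 b)*trace(a) - trace(a^-1 b a) = x^2*y - x*z - y
trace(a^-1 b a^-2) = trace(a^-2 b)*trace(a) - trace(a^-2 b a) = x^3*y - x^2*z - 2*x*y + z
trace(b^2) = trace(b)*trace(b) - trace(1) = y^2 - 2
use: trace(b^2 a) = trace(b)*trace(a b) - trace(a) = y*z - x
apply: trace(b a^-1 b) = trace(b^2)*trace(a) - trace(b^2 a) = x*y^2 - y*z - x
trace(b a b a) = trace(b a)*trace(b a) - trace(1)   [split at repeated b] = z^2 - 2
apply: trace(b a^-1 b a) = trace(b a b)*trace(a) - trace(b a b a) = x*y*z - x^2 - z^2 + 2
apply: trace(b a^-1 b a^-1) = trace(b a^-1 b)*trace(a) - trace(b a^-1 b a) = x^2*y^2 - 2*x*y*z + z^2 - 2
trace(a^-1 b a^-2 b) = trace(b a^-1 b a^-1)*trace(a) - trace(b a^-1 b) = x^3*y^2 - 2*x^2*y*z - x*y^2 + x*z^2 + y*z - x
trace(a^-1 b^-1 a^-1 b a^-1) = trace(a^-1 b a^-2)*trace(b) - trace(a^-1 b a^-2 b) = x^2*y*z - x*y^2 - x*z^2 + x
trace(a b a) = trace(a)*trace(b a) - trace(b) = x*z - y
trace(b^-1 a b a) = trace(a b a)*trace(b) - trace(a b a b) = x*y*z - y^2 - z^2 + 2
trace(b a^-1 b^-1 a) = trace(b^-1 a b)*trace(a) - trace(b^-1 a b a) = -x*y*z + x^2 + y^2 + z^2 - 2
use: trace(a^-1 b^-1 a^-1 b) = trace(b a^-1 b^-1)*trace(a) - trace(b a^-1 b^-1 a) = x*y*z - y^2 - z^2 + 2
use: trace(b a^-3 b^-1 a^-1) = trace(a^-1 b^-1 a^-1 b a^-1)*trace(a) - trace(a^-1 b^-1 a^-1 b) = x^3*y*z - x^2*y^2 - x^2*z^2 - x*y*z + x^2 + y^2 + z^2 - 2
apply: trace(a^-2) = trace(a^-1)*trace(a) - trace(1) = x^2 - 2
trace(a^-3) = trace(a^-2)*trace(a) - trace(a^-1) = x^3 - 3*x
use: trace(a^-3 b^-1 a^-2 b) = trace(b a^-3 b^-1 a^-1)*trace(a) - trace(b a^-3 b^-1) = x^4*y*z - x^3*y^2 - x^3*z^2 - x^2*y*z + x*y^2 + x*z^2 + x
use: trace(a^-2 b^-1 a^-2 b) = trace(b a^-2 b^-1 a^-1)*trace(a) - trace(b a^-2 b^-1) = x^3*y*z - x^2*y^2 - x^2*z^2 + 2
trace(a^-3 b^-1 a^-2 b a^-1) = trace(a^-3 b^-1 a^-2 b)*trace(a) - trace(a^-3 b^-1 a^-2 b a) = x^5*y*z - x^4*y^2 - x^4*z^2 - 2*x^3*y*z + 2*x^2*y^2 + 2*x^2*z^2 + x^2 - 2

x^5*y*z - x^4*y^2 - x^4*z^2 - 2*x^3*y*z + 2*x^2*y^2 + 2*x^2*z^2 + x^2 - 2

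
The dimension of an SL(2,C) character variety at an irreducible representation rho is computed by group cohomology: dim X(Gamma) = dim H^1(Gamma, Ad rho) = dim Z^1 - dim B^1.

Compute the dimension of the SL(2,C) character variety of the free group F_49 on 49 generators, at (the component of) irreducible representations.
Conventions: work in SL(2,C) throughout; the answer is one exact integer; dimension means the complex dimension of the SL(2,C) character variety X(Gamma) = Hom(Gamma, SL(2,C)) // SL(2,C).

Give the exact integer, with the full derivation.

The free group F_49: 49 generators, no relators.
Z^1(Gamma, Ad rho) = (sl_2)^49: a cocycle is a free choice of one sl_2 vector per generator, so dim Z^1 = 3*49 = 147.
dim B^1 = 3: the coboundary map is injective because an irreducible image has centralizer 0 in sl_2.
dim H^1 = 147 - 3 = 144, which is dim X.

144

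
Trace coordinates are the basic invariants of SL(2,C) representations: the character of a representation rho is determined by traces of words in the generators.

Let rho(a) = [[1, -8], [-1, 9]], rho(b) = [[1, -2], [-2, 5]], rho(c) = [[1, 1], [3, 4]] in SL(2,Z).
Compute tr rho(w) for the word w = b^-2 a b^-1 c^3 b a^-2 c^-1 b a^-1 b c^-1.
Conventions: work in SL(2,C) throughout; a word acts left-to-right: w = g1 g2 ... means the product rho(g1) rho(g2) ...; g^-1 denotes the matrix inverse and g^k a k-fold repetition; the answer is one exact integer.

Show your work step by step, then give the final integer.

-78507570

rho(b^-1) = [[5, 2], [2, 1]]
... * rho(b^-1) = [[5, 2], [2, 1]]  ->  [[29, 12], [12, 5]]
... * rho(a) = [[1, -8], [-1, 9]]  ->  [[17, -124], [7, -51]]
... * rho(b^-1) = [[5, 2], [2, 1]]  ->  [[-163, -90], [-67, -37]]
... * rho(c) = [[1, 1], [3, 4]]  ->  [[-433, -523], [-178, -215]]
... * rho(c) = [[1, 1], [3, 4]]  ->  [[-2002, -2525], [-823, -1038]]
... * rho(c) = [[1, 1], [3, 4]]  ->  [[-9577, -12102], [-3937, -4975]]
... * rho(b) = [[1, -2], [-2, 5]]  ->  [[14627, -41356], [6013, -17001]]
... * rho(a^-1) = [[9, 8], [1, 1]]  ->  [[90287, 75660], [37116, 31103]]
... * rho(a^-1) = [[9, 8], [1, 1]]  ->  [[888243, 797956], [365147, 328031]]
... * rho(c^-1) = [[4, -1], [-3, 1]]  ->  [[1159104, -90287], [476495, -37116]]
... * rho(b) = [[1, -2], [-2, 5]]  ->  [[1339678, -2769643], [550727, -1138570]]
... * rho(a^-1) = [[9, 8], [1, 1]]  ->  [[9287459, 7947781], [3817973, 3267246]]
... * rho(b) = [[1, -2], [-2, 5]]  ->  [[-6608103, 21163987], [-2716519, 8700284]]
... * rho(c^-1) = [[4, -1], [-3, 1]]  ->  [[-89924373, 27772090], [-36966928, 11416803]]
tr = -89924373 + 11416803 = -78507570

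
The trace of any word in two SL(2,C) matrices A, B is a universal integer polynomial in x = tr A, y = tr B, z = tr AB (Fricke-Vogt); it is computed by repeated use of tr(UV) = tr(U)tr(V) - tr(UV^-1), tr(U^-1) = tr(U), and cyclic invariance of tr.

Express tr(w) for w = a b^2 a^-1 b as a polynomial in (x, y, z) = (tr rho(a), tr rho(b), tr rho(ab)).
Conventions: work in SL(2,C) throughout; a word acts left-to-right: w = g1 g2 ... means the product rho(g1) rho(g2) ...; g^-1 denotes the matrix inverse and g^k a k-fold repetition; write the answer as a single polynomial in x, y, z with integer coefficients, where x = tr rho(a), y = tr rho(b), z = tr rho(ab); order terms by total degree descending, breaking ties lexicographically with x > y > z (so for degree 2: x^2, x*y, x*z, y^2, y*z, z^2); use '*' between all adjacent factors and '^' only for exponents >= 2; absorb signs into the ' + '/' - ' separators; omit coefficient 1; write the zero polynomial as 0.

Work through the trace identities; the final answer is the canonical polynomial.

trace(a b^2) = trace(b)*trace(a b) - trace(a) = y*z - x
trace(b a b^2) = trace(b)*trace(a b^2) - trace(a b) = y^2*z - x*y - z
trace(a b a b) = trace(b a)*trace(b a) - trace(1)   [split at repeated b] = z^2 - 2
trace(a b a) = trace(a)*trace(b a) - trace(b) = x*z - y
trace(b a b^2 a) = trace(b)*trace(a b a b) - trace(a b a) = y*z^2 - x*z - y
trace(a b^2 a^-1 b) = trace(b a b^2)*trace(a) - trace(b a b^2 a) = x*y^2*z - x^2*y - y*z^2 + y

x*y^2*z - x^2*y - y*z^2 + y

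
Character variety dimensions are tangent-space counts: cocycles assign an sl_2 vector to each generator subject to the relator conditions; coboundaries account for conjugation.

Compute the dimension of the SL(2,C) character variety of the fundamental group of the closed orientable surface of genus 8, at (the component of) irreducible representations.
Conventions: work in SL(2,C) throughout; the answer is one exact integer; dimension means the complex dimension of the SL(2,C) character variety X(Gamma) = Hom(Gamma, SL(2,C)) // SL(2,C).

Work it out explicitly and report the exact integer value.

42

The genus-8 surface group: 2g = 16 generators, one relator prod [a_i, b_i].
Before the relator condition, cocycle space has dim 3*16 = 48.
H^2 = coker(d_2) is dual to H^0 = 0 at irreducible rho (Poincare duality), so d_2 is onto: dim Z^1 = 45.
dim B^1 = 3 (coboundaries, injective at irreducible rho).
Hence dim X = 45 - 3 = 42.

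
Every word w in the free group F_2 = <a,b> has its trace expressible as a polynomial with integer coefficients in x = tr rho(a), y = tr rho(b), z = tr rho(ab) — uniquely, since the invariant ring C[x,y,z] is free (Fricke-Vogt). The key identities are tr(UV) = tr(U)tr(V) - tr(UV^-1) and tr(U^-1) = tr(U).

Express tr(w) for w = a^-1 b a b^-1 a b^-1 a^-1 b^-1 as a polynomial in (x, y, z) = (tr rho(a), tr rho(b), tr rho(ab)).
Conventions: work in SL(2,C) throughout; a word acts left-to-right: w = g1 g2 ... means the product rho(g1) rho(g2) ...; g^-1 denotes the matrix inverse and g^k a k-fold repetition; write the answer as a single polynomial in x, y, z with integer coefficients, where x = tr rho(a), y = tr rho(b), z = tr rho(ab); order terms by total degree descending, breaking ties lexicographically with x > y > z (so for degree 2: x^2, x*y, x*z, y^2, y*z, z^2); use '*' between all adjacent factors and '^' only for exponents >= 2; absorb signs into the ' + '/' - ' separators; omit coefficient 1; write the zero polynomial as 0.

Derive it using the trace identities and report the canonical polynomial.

-x^2*y^2*z^2 + x^3*y*z + x*y^3*z + 2*x*y*z^3 - x^2*z^2 - y^2*z^2 - z^4 - 4*x*y*z + y^2 + 4*z^2 - 2

tr(b a b) = tr(b)*tr(a b) - tr(a)  (reduce the b square) = y*z - x
reduce: tr(b a b a) = tr(b a)*tr(b a) - tr(1)  (split on b) = z^2 - 2
tr(a^-1 b a b) = tr(b a b)*tr(a) - tr(b a b a)  (eliminate a^-1) = x*y*z - x^2 - z^2 + 2
reduce: tr(b^-1 a^-1 b a) = tr(a^-1 b a)*tr(b) - tr(a^-1 b a b)  (eliminate b^-1) = -x*y*z + x^2 + y^2 + z^2 - 2
tr(b^2) = tr(b)*tr(b) - tr(1)  (reduce the b square) = y^2 - 2
tr(b a^2 b) = tr(a)*tr(b^2 a) - tr(b^2)  (reduce the a square) = x*y*z - x^2 - y^2 + 2
reduce: tr(a b a) = tr(a)*tr(b a) - tr(b)  (reduce the a square) = x*z - y
so tr(b^2 a b a) = tr(b)*tr(a b a b) - tr(a b a)  (reduce the b square) = y*z^2 - x*z - y
tr(b^2 a b) = tr(b)*tr(a b^2) - tr(a b)  (reduce the b square) = y^2*z - x*y - z
reduce: tr(b a b a^2 b) = tr(a)*tr(b^2 a b a) - tr(b^2 a b)  (reduce the a square) = x*y*z^2 - x^2*z - y^2*z + z
so tr(b a b a b a) = tr(a b)*tr(a b a b) - tr(a^-1 b^-1)  (split on a) = z^3 - 3*z
tr(b a b a^2 b a) = tr(a)*tr(b a b a b a) - tr(b a b a b)  (reduce the a square) = x*z^3 - y*z^2 - 2*x*z + y
tr(a b a^2 b a^-1 b) = tr(b a b a^2 b)*tr(a) - tr(b a b a^2 b a)  (eliminate a^-1) = x^2*y*z^2 - x^3*z - x*y^2*z - x*z^3 + y*z^2 + 3*x*z - y
so tr(b a^2 b a^-1 b^-1 a) = tr(a b a^2 b a^-1)*tr(b) - tr(a b a^2 b a^-1 b)  (eliminate b^-1) = -x^2*y*z^2 + x^3*z + 2*x*y^2*z + x*z^3 - x^2*y - y^3 - y*z^2 - 3*x*z + 3*y
tr(a^-1 b^-1 a^-1 b a^2 b) = tr(b a^2 b a^-1 b^-1)*tr(a) - tr(b a^2 b a^-1 b^-1 a)  (eliminate a^-1) = x^2*y*z^2 - x^3*z - 2*x*y^2*z - x*z^3 + x^2*y + y^3 + y*z^2 + 4*x*z - 3*y
so tr(a b^-1 a^-1 b^-1 a^-1 b a) = tr(a^-1 b^-1 a^-1 b a^2)*tr(b) - tr(a^-1 b^-1 a^-1 b a^2 b)  (eliminate b^-1) = -x^2*y*z^2 + x^3*z + x*y^2*z + x*z^3 - 4*x*z + y
tr(a b a b a) = tr(a)*tr(b a b a) - tr(b a b)  (reduce the a square) = x*z^2 - y*z - x
so tr(b a b a b^-1 a) = tr(a b a b a)*tr(b) - tr(a b a b a b)  (eliminate b^-1) = x*y*z^2 - y^2*z - z^3 - x*y + 3*z
reduce: tr(a^-1 b a b a b^-1) = tr(b a b a b^-1)*tr(a) - tr(b a b a b^-1 a)  (eliminate a^-1) = -x*y*z^2 + x^2*z + y^2*z + z^3 - 3*z
tr(b^-1 a^-1 b a b a b^-1) = tr(a^-1 b a b a b^-1)*tr(b) - tr(a^-1 b a b a)  (eliminate b^-1) = -x*y^2*z^2 + x^2*y*z + y^3*z + y*z^3 - 4*y*z + x
so tr(a b^-1 a^-1 b a b a) = tr(a^-1 b a b a^2)*tr(b) - tr(a^-1 b a b a^2 b)  (eliminate b^-1) = -x^2*y*z^2 + x^3*z + x*y^2*z + x*z^3 - 3*x*z - y
reduce: tr(a b a b a b a b) = tr(a b)*tr(a b a b a b) - tr(a^-1 b^-1 a^-1 b^-1)  (split on a) = z^4 - 4*z^2 + 2
tr(b a b a b a b^-1 a) = tr(a b a b a b a)*tr(b) - tr(a b a b a b a b)  (eliminate b^-1) = x*y*z^3 - y^2*z^2 - z^4 - 2*x*y*z + y^2 + 4*z^2 - 2
tr(a b^-1 a^-1 b a b a b) = tr(b a b a b a b^-1)*tr(a) - tr(b a b a b a b^-1 a)  (eliminate a^-1) = -x*y*z^3 + x^2*z^2 + y^2*z^2 + z^4 + x*y*z - x^2 - y^2 - 4*z^2 + 2
tr(b^-1 a^-1 b a b a b^-1 a) = tr(a b^-1 a^-1 b a b a)*tr(b) - tr(a b^-1 a^-1 b a b a b)  (eliminate b^-1) = -x^2*y^2*z^2 + x^3*y*z + x*y^3*z + 2*x*y*z^3 - x^2*z^2 - y^2*z^2 - z^4 - 4*x*y*z + x^2 + 4*z^2 - 2
tr(a b^-1 a^-1 b^-1 a^-1 b a b) = tr(b^-1 a^-1 b a b a b^-1)*tr(a) - tr(b^-1 a^-1 b a b a b^-1 a)  (eliminate a^-1) = -x*y*z^3 + x^2*z^2 + y^2*z^2 + z^4 - 4*z^2 + 2
reduce: tr(a^-1 b a b^-1 a b^-1 a^-1 b^-1) = tr(a b^-1 a^-1 b^-1 a^-1 b a)*tr(b) - tr(a b^-1 a^-1 b^-1 a^-1 b a b)  (eliminate b^-1) = -x^2*y^2*z^2 + x^3*y*z + x*y^3*z + 2*x*y*z^3 - x^2*z^2 - y^2*z^2 - z^4 - 4*x*y*z + y^2 + 4*z^2 - 2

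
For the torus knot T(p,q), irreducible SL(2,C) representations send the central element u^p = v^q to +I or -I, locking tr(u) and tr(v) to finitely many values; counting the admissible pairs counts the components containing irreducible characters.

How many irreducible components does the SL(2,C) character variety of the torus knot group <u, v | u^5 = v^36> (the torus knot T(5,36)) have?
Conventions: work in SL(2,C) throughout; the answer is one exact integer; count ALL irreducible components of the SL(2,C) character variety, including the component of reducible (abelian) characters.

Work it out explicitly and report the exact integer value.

71

Gamma = < u, v | u^5 = v^36 > (torus knot T(5,36)); the central element u^5 = v^36 acts as +I or -I in any irreducible SL(2,C) representation.
So on each irreducible component the traces are pinned: tr(u) = 2*cos(pi*alpha/5) with 1 <= alpha <= 4, tr(v) = 2*cos(pi*beta/36) with 1 <= beta <= 35.
The two central values (-1)^alpha I and (-1)^beta I must be the same matrix, so alpha and beta share a parity.
Enumerate parity-matched pairs: 2*18 odd-odd plus 2*17 even-even gives 70.
That is 70 components of irreducible characters, and with the reducible (abelian) component the total is 71.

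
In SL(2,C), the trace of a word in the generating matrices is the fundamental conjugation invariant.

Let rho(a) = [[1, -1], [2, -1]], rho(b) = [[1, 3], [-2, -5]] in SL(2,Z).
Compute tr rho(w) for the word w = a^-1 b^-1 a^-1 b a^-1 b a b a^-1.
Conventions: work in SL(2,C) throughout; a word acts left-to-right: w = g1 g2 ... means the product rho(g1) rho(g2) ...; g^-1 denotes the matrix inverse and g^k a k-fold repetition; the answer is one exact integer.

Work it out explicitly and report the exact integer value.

rho(a^-1) = [[-1, 1], [-2, 1]]
... * rho(b^-1) = [[-5, -3], [2, 1]]  ->  [[7, 4], [12, 7]]
... * rho(a^-1) = [[-1, 1], [-2, 1]]  ->  [[-15, 11], [-26, 19]]
... * rho(b) = [[1, 3], [-2, -5]]  ->  [[-37, -100], [-64, -173]]
... * rho(a^-1) = [[-1, 1], [-2, 1]]  ->  [[237, -137], [410, -237]]
... * rho(b) = [[1, 3], [-2, -5]]  ->  [[511, 1396], [884, 2415]]
... * rho(a) = [[1, -1], [2, -1]]  ->  [[3303, -1907], [5714, -3299]]
... * rho(b) = [[1, 3], [-2, -5]]  ->  [[7117, 19444], [12312, 33637]]
... * rho(a^-1) = [[-1, 1], [-2, 1]]  ->  [[-46005, 26561], [-79586, 45949]]
tr = -46005 + 45949 = -56

-56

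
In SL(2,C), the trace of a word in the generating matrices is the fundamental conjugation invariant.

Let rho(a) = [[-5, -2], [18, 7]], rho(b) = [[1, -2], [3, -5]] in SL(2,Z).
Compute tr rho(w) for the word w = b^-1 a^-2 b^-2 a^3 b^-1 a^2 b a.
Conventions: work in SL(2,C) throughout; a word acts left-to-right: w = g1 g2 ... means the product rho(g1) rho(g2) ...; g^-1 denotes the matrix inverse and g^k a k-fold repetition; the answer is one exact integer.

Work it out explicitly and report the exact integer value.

-1790224540

rho(b^-1) = [[-5, 2], [-3, 1]]
... * rho(a^-1) = [[7, 2], [-18, -5]]  ->  [[-71, -20], [-39, -11]]
... * rho(a^-1) = [[7, 2], [-18, -5]]  ->  [[-137, -42], [-75, -23]]
... * rho(b^-1) = [[-5, 2], [-3, 1]]  ->  [[811, -316], [444, -173]]
... * rho(b^-1) = [[-5, 2], [-3, 1]]  ->  [[-3107, 1306], [-1701, 715]]
... * rho(a) = [[-5, -2], [18, 7]]  ->  [[39043, 15356], [21375, 8407]]
... * rho(a) = [[-5, -2], [18, 7]]  ->  [[81193, 29406], [44451, 16099]]
... * rho(a) = [[-5, -2], [18, 7]]  ->  [[123343, 43456], [67527, 23791]]
... * rho(b^-1) = [[-5, 2], [-3, 1]]  ->  [[-747083, 290142], [-409008, 158845]]
... * rho(a) = [[-5, -2], [18, 7]]  ->  [[8957971, 3525160], [4904250, 1929931]]
... * rho(a) = [[-5, -2], [18, 7]]  ->  [[18663025, 6760178], [10217508, 3701017]]
... * rho(b) = [[1, -2], [3, -5]]  ->  [[38943559, -71126940], [21320559, -38940101]]
... * rho(a) = [[-5, -2], [18, 7]]  ->  [[-1475002715, -575775698], [-807524613, -315221825]]
tr = -1475002715 + -315221825 = -1790224540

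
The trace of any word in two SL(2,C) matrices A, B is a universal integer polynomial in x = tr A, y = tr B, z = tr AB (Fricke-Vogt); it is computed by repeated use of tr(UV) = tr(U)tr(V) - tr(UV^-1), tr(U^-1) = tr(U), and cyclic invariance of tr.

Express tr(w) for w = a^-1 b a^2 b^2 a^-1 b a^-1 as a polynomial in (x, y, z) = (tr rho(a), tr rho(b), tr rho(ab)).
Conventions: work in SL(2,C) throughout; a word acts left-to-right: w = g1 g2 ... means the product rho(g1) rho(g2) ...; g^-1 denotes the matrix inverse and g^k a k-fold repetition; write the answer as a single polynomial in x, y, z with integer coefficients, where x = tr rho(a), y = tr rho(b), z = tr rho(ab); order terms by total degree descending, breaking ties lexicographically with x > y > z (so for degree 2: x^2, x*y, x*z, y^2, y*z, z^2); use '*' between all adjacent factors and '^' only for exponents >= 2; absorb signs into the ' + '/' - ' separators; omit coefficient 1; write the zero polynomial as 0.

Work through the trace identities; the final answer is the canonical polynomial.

x^4*y^3*z - x^5*y^2 - x^3*y^4 - 2*x^3*y^2*z^2 + x^4*y*z + x^2*y^3*z + x^2*y*z^3 + 4*x^3*y^2 + x*y^4 - 5*x^2*y*z - y^3*z + x^3 - 2*x*y^2 + x*z^2 + 2*y*z - 3*x

trace(a b^2) = trace(b)*trace(a b) - trace(a)   [square of b] = y*z - x
trace(b^3 a) = trace(b)*trace(a b^2) - trace(a b)   [square of b] = y^2*z - x*y - z
trace(b^2) = trace(b)*trace(b) - trace(1)   [square of b] = y^2 - 2
trace(b^3) = trace(b)*trace(b^2) - trace(b)   [square of b] = y^3 - 3*y
so trace(a^2 b^3) = trace(a)*trace(b^3 a) - trace(b^3)   [square of a] = x*y^2*z - x^2*y - y^3 - x*z + 3*y
trace(a^2 b) = trace(a)*trace(b a) - trace(b)   [square of a] = x*z - y
trace(a^2) = trace(a)*trace(a) - trace(1)   [square of a] = x^2 - 2
trace(a^2 b^2) = trace(b)*trace(a^2 b) - trace(a^2)   [square of b] = x*y*z - x^2 - y^2 + 2
reduce: trace(b^2 a^2 b^2) = trace(b)*trace(a^2 b^3) - trace(a^2 b^2)   [square of b] = x*y^3*z - x^2*y^2 - y^4 - 2*x*y*z + x^2 + 4*y^2 - 2
so trace(a b a b) = trace(b a)*trace(b a) - trace(1)   [split at a repeated b] = z^2 - 2
trace(b^2 a b a) = trace(b)*trace(a b a b) - trace(a b a)   [square of b] = y*z^2 - x*z - y
trace(a^2 b^2 a b) = trace(a)*trace(b^2 a b a) - trace(b^2 a b)   [square of a] = x*y*z^2 - x^2*z - y^2*z + z
so trace(a^3 b) = trace(a)*trace(b a^2) - trace(b a)   [square of a] = x^2*z - x*y - z
trace(a^3) = trace(a)*trace(a^2) - trace(a)   [square of a] = x^3 - 3*x
reduce: trace(a^2 b^2 a) = trace(b)*trace(a^3 b) - trace(a^3)   [square of b] = x^2*y*z - x^3 - x*y^2 - y*z + 3*x
so trace(b^2 a^2 b^2 a) = trace(b)*trace(a^2 b^2 a b) - trace(a^2 b^2 a)   [square of b] = x*y^2*z^2 - 2*x^2*y*z - y^3*z + x^3 + x*y^2 + 2*y*z - 3*x
trace(b a^2 b^2 a^-1 b) = trace(b^2 a^2 b^2)*trace(a) - trace(b^2 a^2 b^2 a)   [inverse elimination on a] = x^2*y^3*z - x^3*y^2 - x*y^4 - x*y^2*z^2 + y^3*z + 3*x*y^2 - 2*y*z + x
so trace(b a b a^2) = trace(a)*trace(b a b a) - trace(b a b)   [square of a] = x*z^2 - y*z - x
so trace(b a b a^2 b^2) = trace(b)*trace(b a b a^2 b) - trace(b a b a^2)   [square of b] = x*y^2*z^2 - x^2*y*z - y^3*z - x*z^2 + 2*y*z + x
so trace(a b a b a b) = trace(a b)*trace(a b a b) - trace(a^-1 b^-1)   [split at a repeated a] = z^3 - 3*z
so trace(b^2 a b a b a) = trace(b)*trace(a b a b a b) - trace(a b a b a)   [square of b] = y*z^3 - x*z^2 - 2*y*z + x
trace(b^2 a b a b) = trace(b)*trace(b a b a b) - trace(b a b a)   [square of b] = y^2*z^2 - x*y*z - y^2 - z^2 + 2
so trace(b a b a^2 b^2 a) = trace(a)*trace(b^2 a b a b a) - trace(b^2 a b a b)   [square of a] = x*y*z^3 - x^2*z^2 - y^2*z^2 - x*y*z + x^2 + y^2 + z^2 - 2
so trace(b a^2 b^2 a^-1 b a) = trace(b a b a^2 b^2)*trace(a) - trace(b a b a^2 b^2 a)   [inverse elimination on a] = x^2*y^2*z^2 - x^3*y*z - x*y^3*z - x*y*z^3 + y^2*z^2 + 3*x*y*z - y^2 - z^2 + 2
trace(b a^2 b^2 a^-1 b a^-1) = trace(b a^2 b^2 a^-1 b)*trace(a) - trace(b a^2 b^2 a^-1 b a)   [inverse elimination on a] = x^3*y^3*z - x^4*y^2 - x^2*y^4 - 2*x^2*y^2*z^2 + x^3*y*z + 2*x*y^3*z + x*y*z^3 + 3*x^2*y^2 - y^2*z^2 - 5*x*y*z + x^2 + y^2 + z^2 - 2
trace(a^-1 b a^2 b^2 a^-1 b a^-1) = trace(b a^2 b^2 a^-1 b a^-1)*trace(a) - trace(b a^2 b^2 a^-1 b)   [inverse elimination on a] = x^4*y^3*z - x^5*y^2 - x^3*y^4 - 2*x^3*y^2*z^2 + x^4*y*z + x^2*y^3*z + x^2*y*z^3 + 4*x^3*y^2 + x*y^4 - 5*x^2*y*z - y^3*z + x^3 - 2*x*y^2 + x*z^2 + 2*y*z - 3*x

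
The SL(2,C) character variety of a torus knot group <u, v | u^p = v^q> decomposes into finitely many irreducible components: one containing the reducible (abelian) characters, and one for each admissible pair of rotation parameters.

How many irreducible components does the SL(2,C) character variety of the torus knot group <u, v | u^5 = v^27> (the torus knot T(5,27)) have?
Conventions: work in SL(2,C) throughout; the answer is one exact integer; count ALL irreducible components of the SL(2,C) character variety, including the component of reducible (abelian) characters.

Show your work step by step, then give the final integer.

In the torus knot group T(5,27), u^5 = v^27 is central, so an irreducible representation sends it to +I or -I (Schur).
On an irreducible component, tr(u) is locked at 2*cos(pi*alpha/5) for some alpha in 1..4, and tr(v) at 2*cos(pi*beta/27) for some beta in 1..26.
The two central values (-1)^alpha I and (-1)^beta I must be the same matrix, so alpha and beta share a parity.
count pairs: odd alpha (2 choices) x odd beta (13), plus even alpha (2) x even beta (13): 2*13 + 2*13 = 52.
That is 52 components of irreducible characters, and with the reducible (abelian) component the total is 53.

53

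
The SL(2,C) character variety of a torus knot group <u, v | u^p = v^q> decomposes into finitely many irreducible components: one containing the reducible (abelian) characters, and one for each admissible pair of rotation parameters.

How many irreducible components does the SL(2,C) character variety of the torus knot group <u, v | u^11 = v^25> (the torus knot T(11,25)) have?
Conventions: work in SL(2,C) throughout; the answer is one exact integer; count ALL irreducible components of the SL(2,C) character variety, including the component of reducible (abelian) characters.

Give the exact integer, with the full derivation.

121

Gamma = < u, v | u^11 = v^25 > (torus knot T(11,25)); the central element u^11 = v^25 acts as +I or -I in any irreducible SL(2,C) representation.
So on each irreducible component the traces are pinned: tr(u) = 2*cos(pi*alpha/11) with 1 <= alpha <= 10, tr(v) = 2*cos(pi*beta/25) with 1 <= beta <= 24.
The two central values (-1)^alpha I and (-1)^beta I must be the same matrix, so alpha and beta share a parity.
count pairs: odd alpha (5 choices) x odd beta (12), plus even alpha (5) x even beta (12): 5*12 + 5*12 = 120.
components with irreducible characters: 120; plus the single component of reducible (abelian) characters: total 121.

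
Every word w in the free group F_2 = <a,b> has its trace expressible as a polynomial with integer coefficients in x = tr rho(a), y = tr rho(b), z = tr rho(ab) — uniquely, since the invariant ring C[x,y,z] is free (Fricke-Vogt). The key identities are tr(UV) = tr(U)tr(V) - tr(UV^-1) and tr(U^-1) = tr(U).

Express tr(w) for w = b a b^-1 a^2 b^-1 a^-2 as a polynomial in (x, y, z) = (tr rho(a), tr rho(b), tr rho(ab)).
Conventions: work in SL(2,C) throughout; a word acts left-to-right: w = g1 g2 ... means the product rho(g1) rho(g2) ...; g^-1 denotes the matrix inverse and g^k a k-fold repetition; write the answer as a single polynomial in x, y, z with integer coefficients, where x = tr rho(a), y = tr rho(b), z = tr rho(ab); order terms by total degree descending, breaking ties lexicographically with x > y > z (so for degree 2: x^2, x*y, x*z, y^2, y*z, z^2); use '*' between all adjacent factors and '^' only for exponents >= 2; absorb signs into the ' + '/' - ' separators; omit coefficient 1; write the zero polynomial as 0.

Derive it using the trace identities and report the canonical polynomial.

-x^4*y^2*z + x^5*y + x^3*y^3 + 2*x^3*y*z^2 - x^4*z - x^2*z^3 - 5*x^3*y - x*y^3 - x*y*z^2 + 4*x^2*z + 5*x*y - z

tr(b a^2) = tr(a)*tr(b a) - tr(b) = x*z - y
tr(a^3 b) = tr(a)*tr(b a^2) - tr(b a) = x^2*z - x*y - z
use: tr(a^2) = tr(a)*tr(a) - tr(1) = x^2 - 2
apply: tr(a^3) = tr(a)*tr(a^2) - tr(a) = x^3 - 3*x
tr(b a^3 b) = tr(b)*tr(a^3 b) - tr(a^3) = x^2*y*z - x^3 - x*y^2 - y*z + 3*x
apply: tr(b a b a) = tr(a b)*tr(a b) - tr(1)   [split at repeated a] = z^2 - 2
apply: tr(b a b) = tr(b)*tr(a b) - tr(a) = y*z - x
tr(a b a b a) = tr(a)*tr(b a b a) - tr(b a b) = x*z^2 - y*z - x
apply: tr(b a^3 b a) = tr(a)*tr(a b a b a) - tr(a b a b) = x^2*z^2 - x*y*z - x^2 - z^2 + 2
apply: tr(a^2 b a^-1 b a) = tr(b a^3 b)*tr(a) - tr(b a^3 b a) = x^3*y*z - x^4 - x^2*y^2 - x^2*z^2 + 4*x^2 + z^2 - 2
use: tr(b^2 a b a) = tr(b)*tr(a b a b) - tr(a b a) = y*z^2 - x*z - y
tr(b^2 a b) = tr(b)*tr(b a b) - tr(b a) = y^2*z - x*y - z
apply: tr(b a b a^2 b) = tr(a)*tr(b^2 a b a) - tr(b^2 a b) = x*y*z^2 - x^2*z - y^2*z + z
apply: tr(b a b a b a) = tr(a b)*tr(a b a b) - tr(a^-1 b^-1)   [split at repeated a] = z^3 - 3*z
tr(b a b a^2 b a) = tr(a)*tr(b a b a b a) - tr(b a b a b) = x*z^3 - y*z^2 - 2*x*z + y
apply: tr(a^2 b a^-1 b a b) = tr(b a b a^2 b)*tr(a) - tr(b a b a^2 b a) = x^2*y*z^2 - x^3*z - x*y^2*z - x*z^3 + y*z^2 + 3*x*z - y
use: tr(b a b^-1 a^2 b a^-1) = tr(a^2 b a^-1 b a)*tr(b) - tr(a^2 b a^-1 b a b) = x^3*y^2*z - x^4*y - x^2*y^3 - 2*x^2*y*z^2 + x^3*z + x*y^2*z + x*z^3 + 4*x^2*y - 3*x*z - y
tr(b a b^-1 a^2 b) = tr(a^2 b^2 a)*tr(b) - tr(a^2 b^2 a b) = x^2*y^2*z - x^3*y - x*y^3 - x*y*z^2 + x^2*z + 3*x*y - z
apply: tr(a^-2 b a b^-1 a^2 b) = tr(b a b^-1 a^2 b a^-1)*tr(a) - tr(b a b^-1 a^2 b) = x^4*y^2*z - x^5*y - x^3*y^3 - 2*x^3*y*z^2 + x^4*z + x^2*z^3 + 5*x^3*y + x*y^3 + x*y*z^2 - 4*x^2*z - 4*x*y + z
apply: tr(b a b^-1 a^2 b^-1 a^-2) = tr(a^-2 b a b^-1 a^2)*tr(b) - tr(a^-2 b a b^-1 a^2 b) = -x^4*y^2*z + x^5*y + x^3*y^3 + 2*x^3*y*z^2 - x^4*z - x^2*z^3 - 5*x^3*y - x*y^3 - x*y*z^2 + 4*x^2*z + 5*x*y - z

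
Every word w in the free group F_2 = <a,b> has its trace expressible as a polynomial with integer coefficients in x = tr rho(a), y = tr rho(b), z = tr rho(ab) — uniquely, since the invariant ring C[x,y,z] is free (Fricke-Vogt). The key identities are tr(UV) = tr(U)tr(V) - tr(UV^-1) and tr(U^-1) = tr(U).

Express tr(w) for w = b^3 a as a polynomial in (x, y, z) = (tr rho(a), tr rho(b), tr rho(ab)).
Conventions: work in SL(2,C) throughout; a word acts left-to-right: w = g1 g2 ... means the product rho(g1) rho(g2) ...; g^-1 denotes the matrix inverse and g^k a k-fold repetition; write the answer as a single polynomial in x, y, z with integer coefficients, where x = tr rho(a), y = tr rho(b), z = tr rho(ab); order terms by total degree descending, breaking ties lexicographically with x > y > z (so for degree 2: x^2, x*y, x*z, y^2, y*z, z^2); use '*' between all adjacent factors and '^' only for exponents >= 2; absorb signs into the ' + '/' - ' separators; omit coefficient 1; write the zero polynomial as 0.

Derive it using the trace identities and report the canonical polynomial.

so tr(b a b) = tr(b) * tr(a b) - tr(a)   [square of b] = y*z - x
reduce: tr(b^3 a) = tr(b) * tr(b a b) - tr(b a)   [square of b] = y^2*z - x*y - z

y^2*z - x*y - z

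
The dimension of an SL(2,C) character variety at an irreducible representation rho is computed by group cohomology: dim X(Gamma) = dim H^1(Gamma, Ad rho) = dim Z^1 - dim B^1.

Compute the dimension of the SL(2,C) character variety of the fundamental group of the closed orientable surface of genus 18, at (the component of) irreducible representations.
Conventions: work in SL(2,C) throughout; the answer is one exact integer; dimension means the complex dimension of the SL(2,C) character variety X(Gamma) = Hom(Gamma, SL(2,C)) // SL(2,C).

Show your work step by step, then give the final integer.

102

pi_1 of the closed genus-18 surface has 36 generators bound by the single product-of-commutators relator.
Unconstrained cocycle data is one sl_2 vector per generator (108 dimensions), cut by the relator condition d_2(z) = 0.
d_2 is surjective at irreducible rho (its cokernel H^2 is dual to H^0 = 0), so dim Z^1 = 108 - 3 = 105.
dim B^1 = 3 (coboundaries, injective at irreducible rho).
dim H^1 = 105 - 3 = 102 = dim X.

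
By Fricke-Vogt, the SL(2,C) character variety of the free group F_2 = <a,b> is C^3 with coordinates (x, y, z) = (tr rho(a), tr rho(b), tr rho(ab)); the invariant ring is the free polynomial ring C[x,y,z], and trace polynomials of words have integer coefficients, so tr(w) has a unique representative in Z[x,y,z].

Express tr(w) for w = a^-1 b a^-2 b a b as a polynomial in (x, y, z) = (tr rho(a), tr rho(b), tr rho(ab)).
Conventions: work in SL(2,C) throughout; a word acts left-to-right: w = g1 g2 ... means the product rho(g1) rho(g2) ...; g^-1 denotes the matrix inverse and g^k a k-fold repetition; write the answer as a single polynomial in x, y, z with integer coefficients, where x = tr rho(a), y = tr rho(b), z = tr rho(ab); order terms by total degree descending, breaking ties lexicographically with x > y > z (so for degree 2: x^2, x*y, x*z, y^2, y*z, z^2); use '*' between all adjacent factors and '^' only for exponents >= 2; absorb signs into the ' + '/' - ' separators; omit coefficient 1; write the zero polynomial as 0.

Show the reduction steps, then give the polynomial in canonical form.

x^3*y^2*z - x^4*y - 2*x^2*y*z^2 + x^3*z - x*y^2*z + x*z^3 + 3*x^2*y + y*z^2 - 3*x*z - y

so tr(b a b) = tr(b) tr(a b) - tr(a) = y*z - x
tr(b a b^2) = tr(b) tr(b a b) - tr(b a) = y^2*z - x*y - z
so tr(a b a b) = tr(b a) tr(b a) - tr(1)   [split at repeated b] = z^2 - 2
so tr(a b a) = tr(a) tr(b a) - tr(b) = x*z - y
tr(b a b^2 a) = tr(b) tr(a b a b) - tr(a b a) = y*z^2 - x*z - y
tr(a^-1 b a b^2) = tr(b a b^2) tr(a) - tr(b a b^2 a) = x*y^2*z - x^2*y - y*z^2 + y
reduce: tr(b a^-2 b a b) = tr(a^-1 b a b^2) tr(a) - tr(a^-1 b a b^2 a) = x^2*y^2*z - x^3*y - x*y*z^2 - y^2*z + 2*x*y + z
tr(b a b a b a) = tr(b a b a) tr(b a) - tr(a b)   [split at repeated b] = z^3 - 3*z
so tr(a^-1 b a b a b) = tr(b a b a b) tr(a) - tr(b a b a b a) = x*y*z^2 - x^2*z - z^3 - x*y + 3*z
so tr(b a^-2 b a b a) = tr(a^-1 b a b a b) tr(a) - tr(a^-1 b a b a b a) = x^2*y*z^2 - x^3*z - x*z^3 - x^2*y - y*z^2 + 4*x*z + y
so tr(a^-1 b a^-2 b a b) = tr(b a^-2 b a b) tr(a) - tr(b a^-2 b a b a) = x^3*y^2*z - x^4*y - 2*x^2*y*z^2 + x^3*z - x*y^2*z + x*z^3 + 3*x^2*y + y*z^2 - 3*x*z - y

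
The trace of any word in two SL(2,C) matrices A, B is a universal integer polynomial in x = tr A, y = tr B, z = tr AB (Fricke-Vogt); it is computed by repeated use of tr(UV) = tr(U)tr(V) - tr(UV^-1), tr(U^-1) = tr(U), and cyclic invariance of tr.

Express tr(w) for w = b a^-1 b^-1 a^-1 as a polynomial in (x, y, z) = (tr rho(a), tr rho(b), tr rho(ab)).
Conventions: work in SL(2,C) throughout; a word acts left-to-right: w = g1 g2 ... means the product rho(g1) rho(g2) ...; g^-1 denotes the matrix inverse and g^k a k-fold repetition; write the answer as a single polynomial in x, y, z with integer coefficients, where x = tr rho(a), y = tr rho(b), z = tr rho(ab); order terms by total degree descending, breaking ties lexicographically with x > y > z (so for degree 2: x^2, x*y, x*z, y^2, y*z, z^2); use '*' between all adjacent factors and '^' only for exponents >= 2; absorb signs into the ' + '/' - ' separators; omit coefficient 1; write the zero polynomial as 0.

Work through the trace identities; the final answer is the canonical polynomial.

x*y*z - y^2 - z^2 + 2

tr(a^-1) = tr(a) = x
tr(b a b) = tr(b) tr(a b) - tr(a)   [square of b] = y*z - x
apply: tr(b a b a) = tr(b a) tr(b a) - tr(1)   [split at a repeated b] = z^2 - 2
apply: tr(a b a^-1 b) = tr(b a b) tr(a) - tr(b a b a)   [inverse elimination on a] = x*y*z - x^2 - z^2 + 2
apply: tr(b a^-1 b^-1 a) = tr(a b a^-1) tr(b) - tr(a b a^-1 b)   [inverse elimination on b] = -x*y*z + x^2 + y^2 + z^2 - 2
tr(b a^-1 b^-1 a^-1) = tr(b a^-1 b^-1) tr(a) - tr(b a^-1 b^-1 a)   [inverse elimination on a] = x*y*z - y^2 - z^2 + 2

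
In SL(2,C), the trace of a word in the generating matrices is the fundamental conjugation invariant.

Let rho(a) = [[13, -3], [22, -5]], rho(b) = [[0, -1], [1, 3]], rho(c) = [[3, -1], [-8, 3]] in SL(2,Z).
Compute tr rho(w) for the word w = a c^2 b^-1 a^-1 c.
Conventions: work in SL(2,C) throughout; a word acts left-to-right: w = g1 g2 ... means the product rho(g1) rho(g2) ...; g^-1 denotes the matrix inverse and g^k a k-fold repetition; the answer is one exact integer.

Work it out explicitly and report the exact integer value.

-43506

rho(a) = [[13, -3], [22, -5]]
... * rho(c) = [[3, -1], [-8, 3]]  ->  [[63, -22], [106, -37]]
... * rho(c) = [[3, -1], [-8, 3]]  ->  [[365, -129], [614, -217]]
... * rho(b^-1) = [[3, 1], [-1, 0]]  ->  [[1224, 365], [2059, 614]]
... * rho(a^-1) = [[-5, 3], [-22, 13]]  ->  [[-14150, 8417], [-23803, 14159]]
... * rho(c) = [[3, -1], [-8, 3]]  ->  [[-109786, 39401], [-184681, 66280]]
tr = -109786 + 66280 = -43506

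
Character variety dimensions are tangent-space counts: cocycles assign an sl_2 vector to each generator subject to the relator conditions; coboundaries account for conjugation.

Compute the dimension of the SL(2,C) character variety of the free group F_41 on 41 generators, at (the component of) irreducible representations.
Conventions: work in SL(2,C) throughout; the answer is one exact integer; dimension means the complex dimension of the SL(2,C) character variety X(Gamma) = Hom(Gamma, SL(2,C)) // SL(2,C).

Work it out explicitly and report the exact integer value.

120

Gamma = F_41 has 41 generators and no relators.
So Z^1 = (sl_2)^41 in full: dim Z^1 = 123.
dim B^1 = 3: the coboundary map is injective because an irreducible image has centralizer 0 in sl_2.
Therefore dim X = 123 - 3 = 120.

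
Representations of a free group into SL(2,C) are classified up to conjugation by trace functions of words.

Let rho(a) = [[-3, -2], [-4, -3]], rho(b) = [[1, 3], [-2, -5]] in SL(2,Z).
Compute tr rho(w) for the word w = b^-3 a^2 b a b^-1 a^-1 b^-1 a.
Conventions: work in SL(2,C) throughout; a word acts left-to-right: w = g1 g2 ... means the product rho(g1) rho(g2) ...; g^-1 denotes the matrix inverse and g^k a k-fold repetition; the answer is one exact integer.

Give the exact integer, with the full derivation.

-244486

rho(b^-1) = [[-5, -3], [2, 1]]
... * rho(b^-1) = [[-5, -3], [2, 1]]  ->  [[19, 12], [-8, -5]]
... * rho(b^-1) = [[-5, -3], [2, 1]]  ->  [[-71, -45], [30, 19]]
... * rho(a) = [[-3, -2], [-4, -3]]  ->  [[393, 277], [-166, -117]]
... * rho(a) = [[-3, -2], [-4, -3]]  ->  [[-2287, -1617], [966, 683]]
... * rho(b) = [[1, 3], [-2, -5]]  ->  [[947, 1224], [-400, -517]]
... * rho(a) = [[-3, -2], [-4, -3]]  ->  [[-7737, -5566], [3268, 2351]]
... * rho(b^-1) = [[-5, -3], [2, 1]]  ->  [[27553, 17645], [-11638, -7453]]
... * rho(a^-1) = [[-3, 2], [4, -3]]  ->  [[-12079, 2171], [5102, -917]]
... * rho(b^-1) = [[-5, -3], [2, 1]]  ->  [[64737, 38408], [-27344, -16223]]
... * rho(a) = [[-3, -2], [-4, -3]]  ->  [[-347843, -244698], [146924, 103357]]
tr = -347843 + 103357 = -244486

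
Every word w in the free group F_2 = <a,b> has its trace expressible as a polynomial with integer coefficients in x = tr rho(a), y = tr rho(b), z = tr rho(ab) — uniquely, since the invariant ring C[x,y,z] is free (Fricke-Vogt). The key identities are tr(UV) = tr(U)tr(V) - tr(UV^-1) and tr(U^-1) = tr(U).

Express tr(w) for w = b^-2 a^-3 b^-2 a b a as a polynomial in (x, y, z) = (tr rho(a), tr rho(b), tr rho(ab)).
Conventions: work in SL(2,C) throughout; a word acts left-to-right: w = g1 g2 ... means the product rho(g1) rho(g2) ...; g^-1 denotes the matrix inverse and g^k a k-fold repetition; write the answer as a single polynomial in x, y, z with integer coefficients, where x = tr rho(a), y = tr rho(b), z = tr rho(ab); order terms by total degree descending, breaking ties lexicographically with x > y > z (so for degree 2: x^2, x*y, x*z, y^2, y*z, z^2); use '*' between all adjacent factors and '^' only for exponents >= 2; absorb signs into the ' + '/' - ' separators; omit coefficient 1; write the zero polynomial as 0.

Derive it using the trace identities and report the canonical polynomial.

tr(a b a) = tr(a)*tr(b a) - tr(b)   [square of a] = x*z - y
tr(a b a b) = tr(a b)*tr(a b) - tr(1)   [split at a repeated a] = z^2 - 2
tr(b^-1 a b a) = tr(a b a)*tr(b) - tr(a b a b)   [inverse elimination on b] = x*y*z - y^2 - z^2 + 2
tr(b^-1 a b a b^-1) = tr(b^-1 a b a)*tr(b) - tr(b^-1 a b a b)   [inverse elimination on b] = x*y^2*z - y^3 - y*z^2 - x*z + 3*y
tr(a^2 b a) = tr(a)*tr(b a^2) - tr(b a)   [square of a] = x^2*z - x*y - z
tr(b a b) = tr(b)*tr(a b) - tr(a)   [square of b] = y*z - x
tr(a^2 b a b) = tr(a)*tr(b a b a) - tr(b a b)   [square of a] = x*z^2 - y*z - x
tr(a b a b^-1 a) = tr(a^2 b a)*tr(b) - tr(a^2 b a b)   [inverse elimination on b] = x^2*y*z - x*y^2 - x*z^2 + x
tr(a b a b a b) = tr(a b)*tr(a b a b) - tr(a^-1 b^-1)   [split at a repeated a] = z^3 - 3*z
tr(a b a b^-1 a b) = tr(a b a b a)*tr(b) - tr(a b a b a b)   [inverse elimination on b] = x*y*z^2 - y^2*z - z^3 - x*y + 3*z
tr(b^-1 a b a b^-1 a) = tr(a b a b^-1 a)*tr(b) - tr(a b a b^-1 a b)   [inverse elimination on b] = x^2*y^2*z - x*y^3 - 2*x*y*z^2 + y^2*z + z^3 + 2*x*y - 3*z
tr(a^-1 b^-1 a b a b^-1) = tr(b^-1 a b a b^-1)*tr(a) - tr(b^-1 a b a b^-1 a)   [inverse elimination on a] = x*y*z^2 - x^2*z - y^2*z - z^3 + x*y + 3*z
tr(a b a b^-2 a^-1 b^-1) = tr(a^-1 b^-1 a b a b^-1)*tr(b) - tr(a^-1 b^-1 a b a)   [inverse elimination on b] = x*y^2*z^2 - x^2*y*z - y^3*z - y*z^3 + x*y^2 + 3*y*z - x
tr(a b^-1) = tr(a)*tr(b) - tr(a b)   [inverse elimination on b] = x*y - z
tr(b^-2 a b a b^-2 a^-1) = tr(a b a b^-2 a^-1 b^-1)*tr(b) - tr(a b a b^-2 a^-1)   [inverse elimination on b] = x*y^3*z^2 - x^2*y^2*z - y^4*z - y^2*z^3 + x*y^3 + 3*y^2*z - 2*x*y + z
tr(b^-1 a b a b^-2) = tr(b^-1 a b a b^-1)*tr(b) - tr(b^-1 a b a)   [inverse elimination on b] = x*y^3*z - y^4 - y^2*z^2 - 2*x*y*z + 4*y^2 + z^2 - 2
tr(b^-2 a b a b^-2) = tr(b^-1 a b a b^-2)*tr(b) - tr(b^-1 a b a b^-1)   [inverse elimination on b] = x*y^4*z - y^5 - y^3*z^2 - 3*x*y^2*z + 5*y^3 + 2*y*z^2 + x*z - 5*y
tr(a^-2 b^-2 a b a b^-2) = tr(b^-2 a b a b^-2 a^-1)*tr(a) - tr(b^-2 a b a b^-2)   [inverse elimination on a] = x^2*y^3*z^2 - x^3*y^2*z - 2*x*y^4*z - x*y^2*z^3 + x^2*y^3 + y^5 + y^3*z^2 + 6*x*y^2*z - 2*x^2*y - 5*y^3 - 2*y*z^2 + 5*y
tr(b^-2 a^-3 b^-2 a b a) = tr(a^-2 b^-2 a b a b^-2)*tr(a) - tr(a^-2 b^-2 a b a b^-2 a)   [inverse elimination on a] = x^3*y^3*z^2 - x^4*y^2*z - 2*x^2*y^4*z - x^2*y^2*z^3 + x^3*y^3 + x*y^5 + 7*x^2*y^2*z + y^4*z + y^2*z^3 - 2*x^3*y - 6*x*y^3 - 2*x*y*z^2 - 3*y^2*z + 7*x*y - z

x^3*y^3*z^2 - x^4*y^2*z - 2*x^2*y^4*z - x^2*y^2*z^3 + x^3*y^3 + x*y^5 + 7*x^2*y^2*z + y^4*z + y^2*z^3 - 2*x^3*y - 6*x*y^3 - 2*x*y*z^2 - 3*y^2*z + 7*x*y - z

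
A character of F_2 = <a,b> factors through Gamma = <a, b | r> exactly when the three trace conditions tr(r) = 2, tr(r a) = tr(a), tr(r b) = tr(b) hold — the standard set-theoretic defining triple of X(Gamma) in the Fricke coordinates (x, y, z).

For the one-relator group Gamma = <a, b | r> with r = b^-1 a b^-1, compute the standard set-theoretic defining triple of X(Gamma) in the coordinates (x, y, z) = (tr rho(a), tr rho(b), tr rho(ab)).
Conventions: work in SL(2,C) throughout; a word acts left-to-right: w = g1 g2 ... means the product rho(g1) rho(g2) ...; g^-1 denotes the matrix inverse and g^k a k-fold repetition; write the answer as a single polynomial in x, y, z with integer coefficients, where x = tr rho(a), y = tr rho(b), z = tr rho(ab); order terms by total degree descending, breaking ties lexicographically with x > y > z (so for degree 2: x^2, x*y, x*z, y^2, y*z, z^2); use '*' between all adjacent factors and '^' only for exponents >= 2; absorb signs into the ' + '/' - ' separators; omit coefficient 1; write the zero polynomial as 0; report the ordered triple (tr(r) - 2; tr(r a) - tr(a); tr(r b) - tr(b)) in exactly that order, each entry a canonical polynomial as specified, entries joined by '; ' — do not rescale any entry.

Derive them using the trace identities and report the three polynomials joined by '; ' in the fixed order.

apply: tr(a b^-1) = tr(a) tr(b) - tr(a b) = x*y - z
use: tr(b^-1 a b^-1) = tr(a b^-1) tr(b) - tr(a) = x*y^2 - y*z - x
apply: tr(a^2) = tr(a) tr(a) - tr(1)   [square of a] = x^2 - 2
apply: tr(a^2 b) = tr(a) tr(b a) - tr(b)   [square of a] = x*z - y
use: tr(a b^-1 a) = tr(a^2) tr(b) - tr(a^2 b)   [inverse elimination on b] = x^2*y - x*z - y
tr(a b a b) = tr(b a) tr(b a) - tr(1)   [split at a repeated b] = z^2 - 2
tr(a b^-1 a b) = tr(a b a) tr(b) - tr(a b a b)   [inverse elimination on b] = x*y*z - y^2 - z^2 + 2
use: tr(b^-1 a b^-1 a) = tr(a b^-1 a) tr(b) - tr(a b^-1 a b)   [inverse elimination on b] = x^2*y^2 - 2*x*y*z + z^2 - 2
assemble the triple (tr(r) - 2; tr(r a) - x; tr(r b) - y)

x*y^2 - y*z - x - 2; x^2*y^2 - 2*x*y*z + z^2 - x - 2; x*y - y - z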